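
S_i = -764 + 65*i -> [-764, -699, -634, -569, -504]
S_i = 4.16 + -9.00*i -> [4.16, -4.84, -13.84, -22.84, -31.84]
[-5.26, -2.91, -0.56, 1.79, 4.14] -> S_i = -5.26 + 2.35*i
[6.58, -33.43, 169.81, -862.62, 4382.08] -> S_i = 6.58*(-5.08)^i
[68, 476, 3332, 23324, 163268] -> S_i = 68*7^i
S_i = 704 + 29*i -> [704, 733, 762, 791, 820]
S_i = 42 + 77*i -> [42, 119, 196, 273, 350]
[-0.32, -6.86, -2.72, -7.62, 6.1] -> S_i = Random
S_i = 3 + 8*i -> [3, 11, 19, 27, 35]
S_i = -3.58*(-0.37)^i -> [-3.58, 1.32, -0.49, 0.18, -0.07]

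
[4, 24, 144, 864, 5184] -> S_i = 4*6^i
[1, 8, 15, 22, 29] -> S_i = 1 + 7*i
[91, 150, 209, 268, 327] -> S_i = 91 + 59*i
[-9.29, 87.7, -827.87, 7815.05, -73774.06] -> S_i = -9.29*(-9.44)^i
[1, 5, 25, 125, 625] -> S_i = 1*5^i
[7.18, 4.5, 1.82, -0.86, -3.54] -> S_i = 7.18 + -2.68*i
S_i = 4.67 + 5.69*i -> [4.67, 10.36, 16.05, 21.74, 27.43]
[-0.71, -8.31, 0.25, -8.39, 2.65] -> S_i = Random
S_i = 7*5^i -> [7, 35, 175, 875, 4375]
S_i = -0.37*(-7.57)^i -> [-0.37, 2.8, -21.2, 160.51, -1215.03]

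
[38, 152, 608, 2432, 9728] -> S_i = 38*4^i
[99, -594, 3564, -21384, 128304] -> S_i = 99*-6^i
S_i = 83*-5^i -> [83, -415, 2075, -10375, 51875]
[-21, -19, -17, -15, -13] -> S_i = -21 + 2*i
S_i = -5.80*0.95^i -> [-5.8, -5.51, -5.23, -4.97, -4.72]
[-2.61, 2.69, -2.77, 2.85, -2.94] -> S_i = -2.61*(-1.03)^i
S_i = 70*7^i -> [70, 490, 3430, 24010, 168070]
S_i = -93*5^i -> [-93, -465, -2325, -11625, -58125]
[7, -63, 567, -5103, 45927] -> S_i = 7*-9^i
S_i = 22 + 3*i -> [22, 25, 28, 31, 34]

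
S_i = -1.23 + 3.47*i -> [-1.23, 2.24, 5.71, 9.18, 12.65]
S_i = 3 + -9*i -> [3, -6, -15, -24, -33]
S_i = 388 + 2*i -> [388, 390, 392, 394, 396]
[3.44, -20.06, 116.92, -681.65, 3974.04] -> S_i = 3.44*(-5.83)^i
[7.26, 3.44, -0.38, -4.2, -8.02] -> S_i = 7.26 + -3.82*i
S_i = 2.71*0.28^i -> [2.71, 0.76, 0.21, 0.06, 0.02]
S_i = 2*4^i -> [2, 8, 32, 128, 512]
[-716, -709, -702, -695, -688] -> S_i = -716 + 7*i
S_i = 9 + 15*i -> [9, 24, 39, 54, 69]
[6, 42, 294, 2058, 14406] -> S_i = 6*7^i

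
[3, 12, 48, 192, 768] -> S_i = 3*4^i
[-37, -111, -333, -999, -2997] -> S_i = -37*3^i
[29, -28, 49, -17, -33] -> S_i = Random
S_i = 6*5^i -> [6, 30, 150, 750, 3750]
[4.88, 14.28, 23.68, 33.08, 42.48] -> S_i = 4.88 + 9.40*i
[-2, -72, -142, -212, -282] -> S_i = -2 + -70*i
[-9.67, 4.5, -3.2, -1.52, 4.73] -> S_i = Random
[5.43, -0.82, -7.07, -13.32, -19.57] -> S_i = 5.43 + -6.25*i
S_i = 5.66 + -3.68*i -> [5.66, 1.98, -1.7, -5.38, -9.06]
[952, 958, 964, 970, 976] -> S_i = 952 + 6*i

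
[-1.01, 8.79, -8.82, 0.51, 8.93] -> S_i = Random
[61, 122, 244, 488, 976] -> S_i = 61*2^i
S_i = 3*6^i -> [3, 18, 108, 648, 3888]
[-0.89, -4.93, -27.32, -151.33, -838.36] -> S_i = -0.89*5.54^i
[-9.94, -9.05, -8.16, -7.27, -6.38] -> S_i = -9.94 + 0.89*i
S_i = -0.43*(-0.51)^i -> [-0.43, 0.22, -0.11, 0.06, -0.03]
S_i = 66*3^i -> [66, 198, 594, 1782, 5346]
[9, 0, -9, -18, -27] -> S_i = 9 + -9*i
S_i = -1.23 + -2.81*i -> [-1.23, -4.04, -6.85, -9.66, -12.47]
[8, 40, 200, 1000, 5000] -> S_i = 8*5^i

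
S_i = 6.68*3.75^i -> [6.68, 25.05, 93.94, 352.27, 1321.0]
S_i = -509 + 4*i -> [-509, -505, -501, -497, -493]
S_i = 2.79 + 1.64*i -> [2.79, 4.43, 6.07, 7.71, 9.35]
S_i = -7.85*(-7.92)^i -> [-7.85, 62.17, -492.4, 3899.83, -30886.62]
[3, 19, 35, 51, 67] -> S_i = 3 + 16*i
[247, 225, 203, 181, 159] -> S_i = 247 + -22*i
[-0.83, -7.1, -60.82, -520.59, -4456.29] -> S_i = -0.83*8.56^i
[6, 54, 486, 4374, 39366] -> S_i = 6*9^i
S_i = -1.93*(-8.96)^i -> [-1.93, 17.29, -154.94, 1388.29, -12439.11]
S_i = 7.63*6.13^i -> [7.63, 46.77, 286.71, 1757.54, 10773.74]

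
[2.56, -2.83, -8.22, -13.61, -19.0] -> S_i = 2.56 + -5.39*i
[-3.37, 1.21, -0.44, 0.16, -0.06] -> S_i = -3.37*(-0.36)^i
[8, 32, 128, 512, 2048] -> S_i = 8*4^i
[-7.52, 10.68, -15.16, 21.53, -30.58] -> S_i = -7.52*(-1.42)^i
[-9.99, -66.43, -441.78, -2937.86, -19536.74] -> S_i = -9.99*6.65^i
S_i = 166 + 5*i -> [166, 171, 176, 181, 186]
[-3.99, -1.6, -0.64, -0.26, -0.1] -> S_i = -3.99*0.40^i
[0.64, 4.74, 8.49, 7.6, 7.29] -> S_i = Random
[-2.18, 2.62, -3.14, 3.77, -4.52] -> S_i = -2.18*(-1.20)^i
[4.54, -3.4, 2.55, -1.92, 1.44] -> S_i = 4.54*(-0.75)^i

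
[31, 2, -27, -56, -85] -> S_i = 31 + -29*i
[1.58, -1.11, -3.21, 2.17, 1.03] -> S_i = Random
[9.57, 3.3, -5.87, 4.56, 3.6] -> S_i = Random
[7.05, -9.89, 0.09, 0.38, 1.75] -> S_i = Random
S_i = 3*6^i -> [3, 18, 108, 648, 3888]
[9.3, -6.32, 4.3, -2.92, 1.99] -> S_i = 9.30*(-0.68)^i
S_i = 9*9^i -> [9, 81, 729, 6561, 59049]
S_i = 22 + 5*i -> [22, 27, 32, 37, 42]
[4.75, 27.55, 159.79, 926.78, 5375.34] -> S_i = 4.75*5.80^i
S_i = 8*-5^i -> [8, -40, 200, -1000, 5000]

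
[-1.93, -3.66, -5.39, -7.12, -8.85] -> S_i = -1.93 + -1.73*i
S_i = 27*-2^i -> [27, -54, 108, -216, 432]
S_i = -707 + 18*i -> [-707, -689, -671, -653, -635]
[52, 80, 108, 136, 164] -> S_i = 52 + 28*i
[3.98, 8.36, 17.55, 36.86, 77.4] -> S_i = 3.98*2.10^i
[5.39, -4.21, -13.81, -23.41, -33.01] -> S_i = 5.39 + -9.60*i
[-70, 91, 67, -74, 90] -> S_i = Random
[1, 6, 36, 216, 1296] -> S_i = 1*6^i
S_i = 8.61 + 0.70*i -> [8.61, 9.31, 10.01, 10.71, 11.41]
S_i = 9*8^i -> [9, 72, 576, 4608, 36864]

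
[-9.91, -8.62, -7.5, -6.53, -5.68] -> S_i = -9.91*0.87^i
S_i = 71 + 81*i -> [71, 152, 233, 314, 395]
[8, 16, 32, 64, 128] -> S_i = 8*2^i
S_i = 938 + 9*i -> [938, 947, 956, 965, 974]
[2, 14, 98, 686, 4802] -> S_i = 2*7^i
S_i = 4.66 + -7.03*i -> [4.66, -2.37, -9.4, -16.43, -23.46]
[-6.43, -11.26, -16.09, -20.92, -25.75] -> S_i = -6.43 + -4.83*i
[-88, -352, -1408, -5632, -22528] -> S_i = -88*4^i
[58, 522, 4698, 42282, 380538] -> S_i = 58*9^i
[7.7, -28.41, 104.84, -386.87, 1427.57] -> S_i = 7.70*(-3.69)^i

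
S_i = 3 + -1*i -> [3, 2, 1, 0, -1]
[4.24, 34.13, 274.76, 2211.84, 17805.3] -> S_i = 4.24*8.05^i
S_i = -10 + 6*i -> [-10, -4, 2, 8, 14]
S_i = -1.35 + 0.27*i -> [-1.35, -1.08, -0.81, -0.54, -0.27]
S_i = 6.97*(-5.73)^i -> [6.97, -39.94, 228.85, -1311.28, 7513.66]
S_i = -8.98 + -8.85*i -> [-8.98, -17.83, -26.68, -35.53, -44.38]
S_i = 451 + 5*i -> [451, 456, 461, 466, 471]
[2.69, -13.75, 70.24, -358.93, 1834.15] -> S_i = 2.69*(-5.11)^i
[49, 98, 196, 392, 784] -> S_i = 49*2^i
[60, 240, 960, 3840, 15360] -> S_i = 60*4^i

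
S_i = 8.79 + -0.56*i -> [8.79, 8.23, 7.67, 7.11, 6.55]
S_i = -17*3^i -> [-17, -51, -153, -459, -1377]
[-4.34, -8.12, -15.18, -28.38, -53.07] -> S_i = -4.34*1.87^i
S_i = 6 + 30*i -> [6, 36, 66, 96, 126]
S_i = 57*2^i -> [57, 114, 228, 456, 912]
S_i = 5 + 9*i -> [5, 14, 23, 32, 41]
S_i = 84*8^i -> [84, 672, 5376, 43008, 344064]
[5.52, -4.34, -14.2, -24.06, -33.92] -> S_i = 5.52 + -9.86*i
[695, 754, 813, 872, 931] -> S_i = 695 + 59*i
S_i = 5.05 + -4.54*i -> [5.05, 0.51, -4.03, -8.57, -13.11]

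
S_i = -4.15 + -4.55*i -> [-4.15, -8.7, -13.25, -17.8, -22.35]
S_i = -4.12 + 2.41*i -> [-4.12, -1.71, 0.7, 3.11, 5.52]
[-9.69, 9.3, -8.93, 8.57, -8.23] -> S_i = -9.69*(-0.96)^i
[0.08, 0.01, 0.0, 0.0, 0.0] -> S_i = 0.08*0.15^i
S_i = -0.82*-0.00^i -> [-0.82, 0.0, -0.0, 0.0, -0.0]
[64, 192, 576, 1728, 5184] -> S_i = 64*3^i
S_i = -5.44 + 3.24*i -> [-5.44, -2.2, 1.04, 4.28, 7.52]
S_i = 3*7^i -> [3, 21, 147, 1029, 7203]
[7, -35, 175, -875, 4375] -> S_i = 7*-5^i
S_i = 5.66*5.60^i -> [5.66, 31.7, 177.5, 993.99, 5566.32]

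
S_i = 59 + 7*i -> [59, 66, 73, 80, 87]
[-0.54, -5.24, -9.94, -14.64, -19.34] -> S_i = -0.54 + -4.70*i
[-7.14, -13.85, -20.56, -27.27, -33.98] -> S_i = -7.14 + -6.71*i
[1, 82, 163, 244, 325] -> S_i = 1 + 81*i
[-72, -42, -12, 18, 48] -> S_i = -72 + 30*i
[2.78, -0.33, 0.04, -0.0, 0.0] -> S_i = 2.78*(-0.12)^i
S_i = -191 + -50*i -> [-191, -241, -291, -341, -391]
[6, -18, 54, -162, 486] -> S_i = 6*-3^i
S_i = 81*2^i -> [81, 162, 324, 648, 1296]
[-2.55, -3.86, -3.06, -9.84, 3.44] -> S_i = Random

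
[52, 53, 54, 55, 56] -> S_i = 52 + 1*i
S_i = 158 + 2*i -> [158, 160, 162, 164, 166]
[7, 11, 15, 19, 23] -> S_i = 7 + 4*i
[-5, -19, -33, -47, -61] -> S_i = -5 + -14*i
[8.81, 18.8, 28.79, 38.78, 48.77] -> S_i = 8.81 + 9.99*i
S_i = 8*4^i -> [8, 32, 128, 512, 2048]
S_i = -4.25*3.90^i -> [-4.25, -16.58, -64.64, -252.11, -983.21]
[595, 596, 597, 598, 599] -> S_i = 595 + 1*i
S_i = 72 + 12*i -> [72, 84, 96, 108, 120]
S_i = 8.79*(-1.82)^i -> [8.79, -16.0, 29.12, -52.99, 96.44]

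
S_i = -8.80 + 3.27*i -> [-8.8, -5.53, -2.26, 1.01, 4.28]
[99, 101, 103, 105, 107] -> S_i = 99 + 2*i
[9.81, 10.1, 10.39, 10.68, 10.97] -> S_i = 9.81 + 0.29*i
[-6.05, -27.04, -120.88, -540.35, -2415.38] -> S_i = -6.05*4.47^i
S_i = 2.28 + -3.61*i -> [2.28, -1.33, -4.94, -8.55, -12.16]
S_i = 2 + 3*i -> [2, 5, 8, 11, 14]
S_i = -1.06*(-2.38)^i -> [-1.06, 2.52, -6.0, 14.29, -34.01]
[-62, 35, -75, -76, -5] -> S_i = Random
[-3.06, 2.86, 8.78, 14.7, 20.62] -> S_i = -3.06 + 5.92*i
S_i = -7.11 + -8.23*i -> [-7.11, -15.34, -23.57, -31.8, -40.03]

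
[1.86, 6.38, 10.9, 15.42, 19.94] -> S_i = 1.86 + 4.52*i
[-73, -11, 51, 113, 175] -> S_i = -73 + 62*i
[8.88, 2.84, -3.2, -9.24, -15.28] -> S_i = 8.88 + -6.04*i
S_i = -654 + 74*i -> [-654, -580, -506, -432, -358]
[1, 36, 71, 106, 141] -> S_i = 1 + 35*i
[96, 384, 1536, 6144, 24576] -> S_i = 96*4^i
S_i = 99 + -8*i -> [99, 91, 83, 75, 67]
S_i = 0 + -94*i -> [0, -94, -188, -282, -376]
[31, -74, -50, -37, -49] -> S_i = Random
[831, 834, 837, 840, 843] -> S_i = 831 + 3*i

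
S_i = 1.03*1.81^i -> [1.03, 1.86, 3.37, 6.11, 11.05]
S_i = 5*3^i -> [5, 15, 45, 135, 405]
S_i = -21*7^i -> [-21, -147, -1029, -7203, -50421]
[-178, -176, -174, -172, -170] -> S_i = -178 + 2*i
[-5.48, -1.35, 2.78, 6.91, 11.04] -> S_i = -5.48 + 4.13*i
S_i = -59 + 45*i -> [-59, -14, 31, 76, 121]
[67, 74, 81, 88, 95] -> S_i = 67 + 7*i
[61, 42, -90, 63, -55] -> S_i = Random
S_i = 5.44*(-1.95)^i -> [5.44, -10.61, 20.69, -40.34, 78.66]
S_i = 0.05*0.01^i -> [0.05, 0.0, 0.0, 0.0, 0.0]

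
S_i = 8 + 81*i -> [8, 89, 170, 251, 332]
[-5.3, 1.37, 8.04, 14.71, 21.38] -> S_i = -5.30 + 6.67*i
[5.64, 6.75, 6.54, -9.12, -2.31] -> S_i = Random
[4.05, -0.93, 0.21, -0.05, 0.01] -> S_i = 4.05*(-0.23)^i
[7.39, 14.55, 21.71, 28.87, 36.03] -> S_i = 7.39 + 7.16*i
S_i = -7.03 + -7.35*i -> [-7.03, -14.38, -21.73, -29.08, -36.43]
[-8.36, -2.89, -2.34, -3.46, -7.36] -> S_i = Random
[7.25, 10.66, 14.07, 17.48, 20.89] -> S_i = 7.25 + 3.41*i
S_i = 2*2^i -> [2, 4, 8, 16, 32]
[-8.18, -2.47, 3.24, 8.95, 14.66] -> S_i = -8.18 + 5.71*i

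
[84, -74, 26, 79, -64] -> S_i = Random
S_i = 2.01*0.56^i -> [2.01, 1.13, 0.63, 0.35, 0.2]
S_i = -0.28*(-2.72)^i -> [-0.28, 0.76, -2.07, 5.63, -15.33]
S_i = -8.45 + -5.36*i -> [-8.45, -13.81, -19.17, -24.53, -29.89]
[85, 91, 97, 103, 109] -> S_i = 85 + 6*i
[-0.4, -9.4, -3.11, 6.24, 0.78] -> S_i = Random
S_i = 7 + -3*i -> [7, 4, 1, -2, -5]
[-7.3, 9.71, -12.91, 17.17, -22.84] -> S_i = -7.30*(-1.33)^i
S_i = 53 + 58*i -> [53, 111, 169, 227, 285]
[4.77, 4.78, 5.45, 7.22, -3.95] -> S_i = Random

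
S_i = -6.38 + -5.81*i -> [-6.38, -12.19, -18.0, -23.81, -29.62]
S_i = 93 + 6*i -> [93, 99, 105, 111, 117]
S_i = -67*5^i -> [-67, -335, -1675, -8375, -41875]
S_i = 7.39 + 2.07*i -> [7.39, 9.46, 11.53, 13.6, 15.67]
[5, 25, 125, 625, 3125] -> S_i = 5*5^i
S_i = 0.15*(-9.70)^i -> [0.15, -1.45, 14.11, -136.9, 1327.94]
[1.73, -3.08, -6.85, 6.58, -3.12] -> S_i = Random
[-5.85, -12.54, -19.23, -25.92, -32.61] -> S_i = -5.85 + -6.69*i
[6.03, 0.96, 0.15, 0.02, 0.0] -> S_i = 6.03*0.16^i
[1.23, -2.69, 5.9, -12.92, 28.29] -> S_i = 1.23*(-2.19)^i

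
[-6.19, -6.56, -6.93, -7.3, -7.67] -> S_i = -6.19 + -0.37*i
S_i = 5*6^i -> [5, 30, 180, 1080, 6480]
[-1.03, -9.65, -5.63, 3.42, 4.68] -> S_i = Random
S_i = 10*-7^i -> [10, -70, 490, -3430, 24010]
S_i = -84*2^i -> [-84, -168, -336, -672, -1344]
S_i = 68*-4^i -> [68, -272, 1088, -4352, 17408]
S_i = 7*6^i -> [7, 42, 252, 1512, 9072]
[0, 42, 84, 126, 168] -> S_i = 0 + 42*i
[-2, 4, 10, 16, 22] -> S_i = -2 + 6*i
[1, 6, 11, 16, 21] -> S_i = 1 + 5*i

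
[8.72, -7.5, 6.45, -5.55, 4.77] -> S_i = 8.72*(-0.86)^i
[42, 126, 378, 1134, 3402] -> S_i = 42*3^i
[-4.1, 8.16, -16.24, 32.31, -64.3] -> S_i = -4.10*(-1.99)^i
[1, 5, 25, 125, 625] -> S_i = 1*5^i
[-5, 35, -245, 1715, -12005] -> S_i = -5*-7^i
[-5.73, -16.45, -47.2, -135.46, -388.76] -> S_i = -5.73*2.87^i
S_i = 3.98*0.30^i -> [3.98, 1.19, 0.36, 0.11, 0.03]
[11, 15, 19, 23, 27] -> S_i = 11 + 4*i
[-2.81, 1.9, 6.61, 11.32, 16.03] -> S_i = -2.81 + 4.71*i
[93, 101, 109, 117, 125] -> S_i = 93 + 8*i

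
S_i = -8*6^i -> [-8, -48, -288, -1728, -10368]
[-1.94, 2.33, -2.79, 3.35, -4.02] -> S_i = -1.94*(-1.20)^i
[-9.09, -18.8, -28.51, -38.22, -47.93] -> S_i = -9.09 + -9.71*i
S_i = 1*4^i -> [1, 4, 16, 64, 256]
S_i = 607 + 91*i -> [607, 698, 789, 880, 971]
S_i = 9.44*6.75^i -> [9.44, 63.72, 430.11, 2903.24, 19596.89]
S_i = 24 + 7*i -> [24, 31, 38, 45, 52]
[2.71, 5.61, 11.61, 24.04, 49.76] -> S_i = 2.71*2.07^i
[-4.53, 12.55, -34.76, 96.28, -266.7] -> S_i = -4.53*(-2.77)^i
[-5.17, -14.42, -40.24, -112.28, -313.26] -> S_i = -5.17*2.79^i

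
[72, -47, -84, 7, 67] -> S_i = Random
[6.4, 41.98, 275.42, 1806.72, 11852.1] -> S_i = 6.40*6.56^i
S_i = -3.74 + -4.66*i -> [-3.74, -8.4, -13.06, -17.72, -22.38]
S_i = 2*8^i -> [2, 16, 128, 1024, 8192]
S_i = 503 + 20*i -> [503, 523, 543, 563, 583]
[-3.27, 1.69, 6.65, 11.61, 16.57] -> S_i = -3.27 + 4.96*i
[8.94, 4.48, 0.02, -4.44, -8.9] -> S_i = 8.94 + -4.46*i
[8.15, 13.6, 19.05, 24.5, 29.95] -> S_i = 8.15 + 5.45*i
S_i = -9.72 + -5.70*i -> [-9.72, -15.42, -21.12, -26.82, -32.52]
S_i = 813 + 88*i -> [813, 901, 989, 1077, 1165]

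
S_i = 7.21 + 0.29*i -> [7.21, 7.5, 7.79, 8.08, 8.37]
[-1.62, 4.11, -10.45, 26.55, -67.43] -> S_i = -1.62*(-2.54)^i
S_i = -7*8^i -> [-7, -56, -448, -3584, -28672]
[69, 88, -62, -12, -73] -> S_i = Random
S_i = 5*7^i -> [5, 35, 245, 1715, 12005]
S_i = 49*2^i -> [49, 98, 196, 392, 784]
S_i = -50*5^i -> [-50, -250, -1250, -6250, -31250]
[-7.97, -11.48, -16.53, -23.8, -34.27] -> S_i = -7.97*1.44^i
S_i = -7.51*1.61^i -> [-7.51, -12.09, -19.47, -31.34, -50.46]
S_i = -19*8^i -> [-19, -152, -1216, -9728, -77824]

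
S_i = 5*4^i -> [5, 20, 80, 320, 1280]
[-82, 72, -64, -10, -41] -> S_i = Random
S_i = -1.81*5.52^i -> [-1.81, -9.99, -55.15, -304.44, -1680.49]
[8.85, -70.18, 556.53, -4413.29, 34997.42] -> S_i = 8.85*(-7.93)^i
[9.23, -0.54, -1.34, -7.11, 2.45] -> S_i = Random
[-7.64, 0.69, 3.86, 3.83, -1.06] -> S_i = Random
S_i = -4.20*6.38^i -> [-4.2, -26.8, -170.96, -1090.72, -6958.76]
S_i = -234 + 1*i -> [-234, -233, -232, -231, -230]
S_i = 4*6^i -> [4, 24, 144, 864, 5184]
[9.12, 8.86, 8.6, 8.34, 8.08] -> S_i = 9.12 + -0.26*i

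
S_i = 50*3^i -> [50, 150, 450, 1350, 4050]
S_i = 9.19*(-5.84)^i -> [9.19, -53.67, 313.43, -1830.43, 10689.73]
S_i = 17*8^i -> [17, 136, 1088, 8704, 69632]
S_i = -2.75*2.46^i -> [-2.75, -6.76, -16.64, -40.94, -100.71]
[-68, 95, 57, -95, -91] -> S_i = Random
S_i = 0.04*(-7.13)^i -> [0.04, -0.29, 2.03, -14.5, 103.38]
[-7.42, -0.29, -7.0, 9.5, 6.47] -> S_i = Random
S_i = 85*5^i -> [85, 425, 2125, 10625, 53125]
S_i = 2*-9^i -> [2, -18, 162, -1458, 13122]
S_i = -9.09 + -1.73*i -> [-9.09, -10.82, -12.55, -14.28, -16.01]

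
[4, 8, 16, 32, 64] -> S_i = 4*2^i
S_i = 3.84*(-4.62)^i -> [3.84, -17.74, 81.96, -378.67, 1749.44]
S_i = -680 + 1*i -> [-680, -679, -678, -677, -676]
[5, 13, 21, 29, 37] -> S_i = 5 + 8*i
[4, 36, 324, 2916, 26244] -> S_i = 4*9^i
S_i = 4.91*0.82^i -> [4.91, 4.03, 3.3, 2.71, 2.22]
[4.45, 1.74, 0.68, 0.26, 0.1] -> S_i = 4.45*0.39^i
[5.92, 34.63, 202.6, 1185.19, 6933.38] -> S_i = 5.92*5.85^i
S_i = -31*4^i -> [-31, -124, -496, -1984, -7936]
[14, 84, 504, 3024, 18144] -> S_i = 14*6^i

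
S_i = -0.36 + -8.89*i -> [-0.36, -9.25, -18.14, -27.03, -35.92]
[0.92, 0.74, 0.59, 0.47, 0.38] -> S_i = 0.92*0.80^i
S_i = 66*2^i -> [66, 132, 264, 528, 1056]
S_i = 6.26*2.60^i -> [6.26, 16.28, 42.32, 110.03, 286.07]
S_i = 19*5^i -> [19, 95, 475, 2375, 11875]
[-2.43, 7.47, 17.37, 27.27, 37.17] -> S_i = -2.43 + 9.90*i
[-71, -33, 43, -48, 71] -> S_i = Random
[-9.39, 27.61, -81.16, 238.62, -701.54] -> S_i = -9.39*(-2.94)^i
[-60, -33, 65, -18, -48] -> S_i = Random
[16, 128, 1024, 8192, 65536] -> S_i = 16*8^i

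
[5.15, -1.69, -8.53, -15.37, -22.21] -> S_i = 5.15 + -6.84*i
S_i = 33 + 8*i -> [33, 41, 49, 57, 65]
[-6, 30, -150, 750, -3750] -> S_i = -6*-5^i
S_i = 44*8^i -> [44, 352, 2816, 22528, 180224]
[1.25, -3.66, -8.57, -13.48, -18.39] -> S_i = 1.25 + -4.91*i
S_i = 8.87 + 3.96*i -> [8.87, 12.83, 16.79, 20.75, 24.71]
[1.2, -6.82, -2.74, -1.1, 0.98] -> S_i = Random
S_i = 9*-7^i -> [9, -63, 441, -3087, 21609]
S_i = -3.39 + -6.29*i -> [-3.39, -9.68, -15.97, -22.26, -28.55]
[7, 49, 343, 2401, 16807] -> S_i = 7*7^i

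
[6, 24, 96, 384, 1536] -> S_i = 6*4^i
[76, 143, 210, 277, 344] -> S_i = 76 + 67*i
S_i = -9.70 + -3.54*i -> [-9.7, -13.24, -16.78, -20.32, -23.86]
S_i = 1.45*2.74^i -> [1.45, 3.97, 10.89, 29.83, 81.73]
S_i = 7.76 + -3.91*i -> [7.76, 3.85, -0.06, -3.97, -7.88]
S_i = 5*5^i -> [5, 25, 125, 625, 3125]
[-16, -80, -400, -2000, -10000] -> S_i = -16*5^i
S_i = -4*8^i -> [-4, -32, -256, -2048, -16384]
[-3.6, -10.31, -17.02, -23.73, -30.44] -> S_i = -3.60 + -6.71*i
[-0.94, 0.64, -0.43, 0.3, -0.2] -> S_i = -0.94*(-0.68)^i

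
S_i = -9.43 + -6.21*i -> [-9.43, -15.64, -21.85, -28.06, -34.27]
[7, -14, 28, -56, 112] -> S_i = 7*-2^i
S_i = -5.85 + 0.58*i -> [-5.85, -5.27, -4.69, -4.11, -3.53]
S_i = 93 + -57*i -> [93, 36, -21, -78, -135]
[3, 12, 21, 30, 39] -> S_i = 3 + 9*i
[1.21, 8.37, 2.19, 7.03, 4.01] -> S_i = Random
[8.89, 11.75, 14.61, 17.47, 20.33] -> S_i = 8.89 + 2.86*i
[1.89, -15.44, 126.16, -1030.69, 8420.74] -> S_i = 1.89*(-8.17)^i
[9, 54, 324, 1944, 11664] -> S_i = 9*6^i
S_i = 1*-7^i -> [1, -7, 49, -343, 2401]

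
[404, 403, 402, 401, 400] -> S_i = 404 + -1*i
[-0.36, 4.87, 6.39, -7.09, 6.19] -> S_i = Random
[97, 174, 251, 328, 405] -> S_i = 97 + 77*i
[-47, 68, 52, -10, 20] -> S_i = Random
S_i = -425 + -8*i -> [-425, -433, -441, -449, -457]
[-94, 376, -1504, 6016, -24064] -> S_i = -94*-4^i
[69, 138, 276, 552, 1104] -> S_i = 69*2^i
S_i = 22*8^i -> [22, 176, 1408, 11264, 90112]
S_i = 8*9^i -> [8, 72, 648, 5832, 52488]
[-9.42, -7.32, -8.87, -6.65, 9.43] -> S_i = Random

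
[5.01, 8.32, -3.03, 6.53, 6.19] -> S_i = Random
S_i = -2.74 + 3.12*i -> [-2.74, 0.38, 3.5, 6.62, 9.74]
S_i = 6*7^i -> [6, 42, 294, 2058, 14406]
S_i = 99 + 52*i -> [99, 151, 203, 255, 307]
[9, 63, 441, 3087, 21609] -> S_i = 9*7^i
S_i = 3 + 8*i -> [3, 11, 19, 27, 35]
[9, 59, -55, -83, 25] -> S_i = Random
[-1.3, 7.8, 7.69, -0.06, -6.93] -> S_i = Random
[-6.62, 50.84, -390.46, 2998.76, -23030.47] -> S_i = -6.62*(-7.68)^i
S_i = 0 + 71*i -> [0, 71, 142, 213, 284]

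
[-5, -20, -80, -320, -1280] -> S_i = -5*4^i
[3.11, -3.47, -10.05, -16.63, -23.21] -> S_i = 3.11 + -6.58*i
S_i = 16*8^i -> [16, 128, 1024, 8192, 65536]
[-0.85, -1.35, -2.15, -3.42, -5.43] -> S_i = -0.85*1.59^i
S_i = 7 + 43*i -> [7, 50, 93, 136, 179]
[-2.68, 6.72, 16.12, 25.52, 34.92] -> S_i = -2.68 + 9.40*i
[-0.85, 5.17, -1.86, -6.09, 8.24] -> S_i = Random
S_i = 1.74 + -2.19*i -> [1.74, -0.45, -2.64, -4.83, -7.02]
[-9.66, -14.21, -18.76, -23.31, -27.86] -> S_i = -9.66 + -4.55*i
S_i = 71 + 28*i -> [71, 99, 127, 155, 183]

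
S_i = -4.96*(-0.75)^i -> [-4.96, 3.72, -2.79, 2.09, -1.57]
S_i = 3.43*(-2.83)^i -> [3.43, -9.71, 27.47, -77.74, 220.01]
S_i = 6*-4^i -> [6, -24, 96, -384, 1536]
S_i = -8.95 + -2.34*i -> [-8.95, -11.29, -13.63, -15.97, -18.31]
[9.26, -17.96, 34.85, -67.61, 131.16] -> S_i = 9.26*(-1.94)^i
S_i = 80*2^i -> [80, 160, 320, 640, 1280]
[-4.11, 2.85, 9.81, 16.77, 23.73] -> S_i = -4.11 + 6.96*i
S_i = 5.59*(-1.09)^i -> [5.59, -6.09, 6.64, -7.24, 7.89]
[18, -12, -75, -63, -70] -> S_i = Random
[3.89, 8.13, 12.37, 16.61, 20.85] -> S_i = 3.89 + 4.24*i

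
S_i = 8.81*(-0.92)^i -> [8.81, -8.11, 7.46, -6.86, 6.31]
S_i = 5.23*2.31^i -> [5.23, 12.08, 27.91, 64.47, 148.92]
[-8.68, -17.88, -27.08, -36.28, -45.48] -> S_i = -8.68 + -9.20*i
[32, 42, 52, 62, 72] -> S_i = 32 + 10*i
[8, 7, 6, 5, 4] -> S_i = 8 + -1*i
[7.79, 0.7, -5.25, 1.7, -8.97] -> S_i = Random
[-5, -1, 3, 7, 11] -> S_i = -5 + 4*i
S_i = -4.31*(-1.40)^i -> [-4.31, 6.03, -8.45, 11.83, -16.56]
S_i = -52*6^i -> [-52, -312, -1872, -11232, -67392]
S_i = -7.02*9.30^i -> [-7.02, -65.29, -607.16, -5646.59, -52513.25]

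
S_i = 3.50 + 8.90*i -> [3.5, 12.4, 21.3, 30.2, 39.1]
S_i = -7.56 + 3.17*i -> [-7.56, -4.39, -1.22, 1.95, 5.12]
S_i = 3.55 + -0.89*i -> [3.55, 2.66, 1.77, 0.88, -0.01]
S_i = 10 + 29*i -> [10, 39, 68, 97, 126]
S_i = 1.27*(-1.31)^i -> [1.27, -1.66, 2.18, -2.86, 3.74]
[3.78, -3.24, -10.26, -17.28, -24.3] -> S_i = 3.78 + -7.02*i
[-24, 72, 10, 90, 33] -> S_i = Random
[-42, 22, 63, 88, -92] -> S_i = Random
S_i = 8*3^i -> [8, 24, 72, 216, 648]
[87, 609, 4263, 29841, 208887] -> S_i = 87*7^i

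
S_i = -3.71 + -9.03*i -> [-3.71, -12.74, -21.77, -30.8, -39.83]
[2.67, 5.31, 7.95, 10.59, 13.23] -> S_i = 2.67 + 2.64*i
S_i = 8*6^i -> [8, 48, 288, 1728, 10368]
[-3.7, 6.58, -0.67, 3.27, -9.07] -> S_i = Random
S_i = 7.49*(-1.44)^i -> [7.49, -10.79, 15.53, -22.37, 32.21]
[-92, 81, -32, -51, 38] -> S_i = Random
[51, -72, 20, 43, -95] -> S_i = Random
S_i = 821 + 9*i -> [821, 830, 839, 848, 857]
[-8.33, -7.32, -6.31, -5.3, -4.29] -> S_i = -8.33 + 1.01*i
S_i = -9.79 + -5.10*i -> [-9.79, -14.89, -19.99, -25.09, -30.19]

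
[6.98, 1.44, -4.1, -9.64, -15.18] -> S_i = 6.98 + -5.54*i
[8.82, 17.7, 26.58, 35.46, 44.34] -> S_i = 8.82 + 8.88*i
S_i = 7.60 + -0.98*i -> [7.6, 6.62, 5.64, 4.66, 3.68]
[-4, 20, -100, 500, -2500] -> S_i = -4*-5^i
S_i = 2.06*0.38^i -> [2.06, 0.78, 0.3, 0.11, 0.04]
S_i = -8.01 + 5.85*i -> [-8.01, -2.16, 3.69, 9.54, 15.39]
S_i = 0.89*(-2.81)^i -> [0.89, -2.5, 7.03, -19.75, 55.49]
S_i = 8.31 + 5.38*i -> [8.31, 13.69, 19.07, 24.45, 29.83]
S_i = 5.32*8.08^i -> [5.32, 42.99, 347.32, 2806.38, 22675.51]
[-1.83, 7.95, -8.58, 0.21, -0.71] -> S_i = Random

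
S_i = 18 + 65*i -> [18, 83, 148, 213, 278]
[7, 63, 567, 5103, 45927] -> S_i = 7*9^i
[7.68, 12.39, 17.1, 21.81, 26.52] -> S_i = 7.68 + 4.71*i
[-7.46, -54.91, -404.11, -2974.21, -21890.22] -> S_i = -7.46*7.36^i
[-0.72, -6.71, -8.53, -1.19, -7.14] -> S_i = Random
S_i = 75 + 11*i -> [75, 86, 97, 108, 119]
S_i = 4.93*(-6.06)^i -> [4.93, -29.88, 181.05, -1097.15, 6648.71]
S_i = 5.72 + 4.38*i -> [5.72, 10.1, 14.48, 18.86, 23.24]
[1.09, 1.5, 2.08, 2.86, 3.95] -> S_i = 1.09*1.38^i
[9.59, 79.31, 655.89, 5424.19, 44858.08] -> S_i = 9.59*8.27^i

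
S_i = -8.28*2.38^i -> [-8.28, -19.71, -46.9, -111.62, -265.67]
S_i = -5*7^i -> [-5, -35, -245, -1715, -12005]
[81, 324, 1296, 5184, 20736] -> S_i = 81*4^i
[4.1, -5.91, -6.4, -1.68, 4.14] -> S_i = Random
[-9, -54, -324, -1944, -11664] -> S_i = -9*6^i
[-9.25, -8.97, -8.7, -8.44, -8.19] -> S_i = -9.25*0.97^i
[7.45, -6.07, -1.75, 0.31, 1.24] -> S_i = Random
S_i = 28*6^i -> [28, 168, 1008, 6048, 36288]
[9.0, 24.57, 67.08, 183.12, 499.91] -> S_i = 9.00*2.73^i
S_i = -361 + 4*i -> [-361, -357, -353, -349, -345]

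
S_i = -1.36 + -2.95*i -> [-1.36, -4.31, -7.26, -10.21, -13.16]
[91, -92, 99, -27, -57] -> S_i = Random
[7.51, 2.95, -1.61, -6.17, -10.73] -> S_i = 7.51 + -4.56*i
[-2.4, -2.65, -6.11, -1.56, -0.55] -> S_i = Random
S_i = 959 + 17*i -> [959, 976, 993, 1010, 1027]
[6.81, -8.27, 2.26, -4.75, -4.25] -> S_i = Random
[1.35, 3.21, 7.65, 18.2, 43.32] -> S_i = 1.35*2.38^i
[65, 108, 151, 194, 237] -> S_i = 65 + 43*i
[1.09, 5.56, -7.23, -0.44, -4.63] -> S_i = Random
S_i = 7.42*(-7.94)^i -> [7.42, -58.91, 467.78, -3714.2, 29490.76]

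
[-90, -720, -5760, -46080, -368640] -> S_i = -90*8^i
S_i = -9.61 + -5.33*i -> [-9.61, -14.94, -20.27, -25.6, -30.93]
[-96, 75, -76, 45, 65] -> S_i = Random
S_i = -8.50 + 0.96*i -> [-8.5, -7.54, -6.58, -5.62, -4.66]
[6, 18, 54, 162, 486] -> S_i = 6*3^i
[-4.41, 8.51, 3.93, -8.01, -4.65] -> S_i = Random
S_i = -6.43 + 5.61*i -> [-6.43, -0.82, 4.79, 10.4, 16.01]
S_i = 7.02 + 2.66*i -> [7.02, 9.68, 12.34, 15.0, 17.66]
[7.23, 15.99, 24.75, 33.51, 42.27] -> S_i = 7.23 + 8.76*i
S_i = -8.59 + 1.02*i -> [-8.59, -7.57, -6.55, -5.53, -4.51]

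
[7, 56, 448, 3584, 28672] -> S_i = 7*8^i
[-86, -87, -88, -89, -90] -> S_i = -86 + -1*i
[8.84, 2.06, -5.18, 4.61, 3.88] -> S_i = Random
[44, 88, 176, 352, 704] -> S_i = 44*2^i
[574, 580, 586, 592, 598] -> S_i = 574 + 6*i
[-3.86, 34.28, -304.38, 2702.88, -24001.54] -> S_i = -3.86*(-8.88)^i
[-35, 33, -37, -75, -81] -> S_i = Random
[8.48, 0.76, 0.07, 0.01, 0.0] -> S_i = 8.48*0.09^i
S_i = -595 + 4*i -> [-595, -591, -587, -583, -579]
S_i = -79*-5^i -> [-79, 395, -1975, 9875, -49375]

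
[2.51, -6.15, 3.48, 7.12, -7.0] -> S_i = Random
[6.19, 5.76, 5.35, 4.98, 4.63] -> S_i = 6.19*0.93^i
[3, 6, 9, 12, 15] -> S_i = 3 + 3*i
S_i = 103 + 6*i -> [103, 109, 115, 121, 127]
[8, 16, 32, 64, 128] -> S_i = 8*2^i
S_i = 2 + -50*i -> [2, -48, -98, -148, -198]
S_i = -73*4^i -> [-73, -292, -1168, -4672, -18688]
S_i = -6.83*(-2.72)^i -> [-6.83, 18.58, -50.53, 137.44, -373.85]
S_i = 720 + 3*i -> [720, 723, 726, 729, 732]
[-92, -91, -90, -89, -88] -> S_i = -92 + 1*i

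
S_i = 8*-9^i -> [8, -72, 648, -5832, 52488]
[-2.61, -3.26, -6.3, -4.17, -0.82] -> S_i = Random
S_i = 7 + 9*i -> [7, 16, 25, 34, 43]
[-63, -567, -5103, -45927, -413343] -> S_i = -63*9^i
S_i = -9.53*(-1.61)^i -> [-9.53, 15.34, -24.7, 39.77, -64.03]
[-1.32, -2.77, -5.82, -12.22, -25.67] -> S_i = -1.32*2.10^i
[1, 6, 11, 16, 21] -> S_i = 1 + 5*i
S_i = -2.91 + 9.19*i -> [-2.91, 6.28, 15.47, 24.66, 33.85]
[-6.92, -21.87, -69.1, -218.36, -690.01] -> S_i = -6.92*3.16^i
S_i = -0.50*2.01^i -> [-0.5, -1.0, -2.02, -4.06, -8.16]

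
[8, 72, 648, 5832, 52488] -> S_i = 8*9^i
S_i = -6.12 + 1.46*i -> [-6.12, -4.66, -3.2, -1.74, -0.28]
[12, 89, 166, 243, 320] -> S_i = 12 + 77*i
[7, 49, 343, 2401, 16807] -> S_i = 7*7^i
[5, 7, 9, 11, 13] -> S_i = 5 + 2*i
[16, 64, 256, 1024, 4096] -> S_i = 16*4^i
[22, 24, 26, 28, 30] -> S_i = 22 + 2*i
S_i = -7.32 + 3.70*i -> [-7.32, -3.62, 0.08, 3.78, 7.48]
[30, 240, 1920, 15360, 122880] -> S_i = 30*8^i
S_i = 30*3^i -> [30, 90, 270, 810, 2430]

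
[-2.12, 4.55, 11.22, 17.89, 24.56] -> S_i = -2.12 + 6.67*i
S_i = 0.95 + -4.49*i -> [0.95, -3.54, -8.03, -12.52, -17.01]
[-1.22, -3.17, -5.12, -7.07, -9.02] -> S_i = -1.22 + -1.95*i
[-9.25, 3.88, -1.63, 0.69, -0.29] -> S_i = -9.25*(-0.42)^i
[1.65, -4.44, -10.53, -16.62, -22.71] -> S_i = 1.65 + -6.09*i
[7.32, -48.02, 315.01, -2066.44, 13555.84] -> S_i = 7.32*(-6.56)^i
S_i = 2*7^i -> [2, 14, 98, 686, 4802]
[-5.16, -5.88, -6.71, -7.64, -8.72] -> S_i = -5.16*1.14^i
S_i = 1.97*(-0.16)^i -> [1.97, -0.32, 0.05, -0.01, 0.0]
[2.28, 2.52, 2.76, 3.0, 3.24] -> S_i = 2.28 + 0.24*i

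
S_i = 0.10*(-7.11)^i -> [0.1, -0.71, 5.06, -35.94, 255.55]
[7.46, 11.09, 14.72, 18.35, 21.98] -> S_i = 7.46 + 3.63*i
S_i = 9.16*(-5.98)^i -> [9.16, -54.78, 327.57, -1958.84, 11713.86]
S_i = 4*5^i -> [4, 20, 100, 500, 2500]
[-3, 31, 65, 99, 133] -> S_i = -3 + 34*i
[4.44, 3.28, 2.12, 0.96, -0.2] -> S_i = 4.44 + -1.16*i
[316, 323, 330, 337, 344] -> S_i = 316 + 7*i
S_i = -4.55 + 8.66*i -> [-4.55, 4.11, 12.77, 21.43, 30.09]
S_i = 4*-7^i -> [4, -28, 196, -1372, 9604]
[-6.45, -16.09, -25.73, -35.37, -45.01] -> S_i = -6.45 + -9.64*i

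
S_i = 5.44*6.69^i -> [5.44, 36.39, 243.47, 1628.84, 10896.91]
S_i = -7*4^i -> [-7, -28, -112, -448, -1792]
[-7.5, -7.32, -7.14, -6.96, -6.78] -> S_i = -7.50 + 0.18*i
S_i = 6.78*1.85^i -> [6.78, 12.54, 23.2, 42.93, 79.42]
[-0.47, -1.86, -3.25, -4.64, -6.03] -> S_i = -0.47 + -1.39*i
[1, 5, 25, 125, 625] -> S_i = 1*5^i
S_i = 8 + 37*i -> [8, 45, 82, 119, 156]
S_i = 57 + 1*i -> [57, 58, 59, 60, 61]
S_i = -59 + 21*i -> [-59, -38, -17, 4, 25]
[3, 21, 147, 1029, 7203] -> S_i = 3*7^i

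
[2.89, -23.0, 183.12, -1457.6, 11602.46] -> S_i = 2.89*(-7.96)^i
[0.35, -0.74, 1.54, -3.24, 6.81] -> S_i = 0.35*(-2.10)^i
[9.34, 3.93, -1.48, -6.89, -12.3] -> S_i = 9.34 + -5.41*i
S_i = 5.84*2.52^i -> [5.84, 14.72, 37.09, 93.46, 235.51]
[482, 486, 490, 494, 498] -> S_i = 482 + 4*i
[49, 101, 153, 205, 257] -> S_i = 49 + 52*i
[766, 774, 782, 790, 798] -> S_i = 766 + 8*i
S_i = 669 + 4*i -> [669, 673, 677, 681, 685]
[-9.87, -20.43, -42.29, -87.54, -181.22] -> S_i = -9.87*2.07^i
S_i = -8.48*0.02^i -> [-8.48, -0.17, -0.0, -0.0, -0.0]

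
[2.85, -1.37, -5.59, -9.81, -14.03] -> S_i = 2.85 + -4.22*i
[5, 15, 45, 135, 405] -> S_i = 5*3^i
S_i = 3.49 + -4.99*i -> [3.49, -1.5, -6.49, -11.48, -16.47]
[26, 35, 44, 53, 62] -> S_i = 26 + 9*i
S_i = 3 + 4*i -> [3, 7, 11, 15, 19]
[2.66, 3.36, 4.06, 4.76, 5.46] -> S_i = 2.66 + 0.70*i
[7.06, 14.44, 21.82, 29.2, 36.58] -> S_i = 7.06 + 7.38*i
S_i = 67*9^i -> [67, 603, 5427, 48843, 439587]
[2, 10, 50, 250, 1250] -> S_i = 2*5^i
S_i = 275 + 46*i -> [275, 321, 367, 413, 459]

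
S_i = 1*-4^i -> [1, -4, 16, -64, 256]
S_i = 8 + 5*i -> [8, 13, 18, 23, 28]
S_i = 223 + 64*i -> [223, 287, 351, 415, 479]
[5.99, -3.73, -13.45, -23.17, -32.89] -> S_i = 5.99 + -9.72*i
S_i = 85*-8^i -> [85, -680, 5440, -43520, 348160]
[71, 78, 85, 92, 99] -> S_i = 71 + 7*i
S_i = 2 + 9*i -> [2, 11, 20, 29, 38]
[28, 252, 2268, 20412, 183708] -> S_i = 28*9^i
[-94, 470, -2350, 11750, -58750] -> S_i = -94*-5^i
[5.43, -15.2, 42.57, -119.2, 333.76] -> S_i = 5.43*(-2.80)^i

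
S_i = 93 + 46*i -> [93, 139, 185, 231, 277]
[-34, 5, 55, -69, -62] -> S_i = Random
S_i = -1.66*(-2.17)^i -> [-1.66, 3.6, -7.82, 16.96, -36.81]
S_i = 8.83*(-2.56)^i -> [8.83, -22.6, 57.87, -148.14, 379.25]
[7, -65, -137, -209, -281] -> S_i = 7 + -72*i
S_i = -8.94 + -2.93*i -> [-8.94, -11.87, -14.8, -17.73, -20.66]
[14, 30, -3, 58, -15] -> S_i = Random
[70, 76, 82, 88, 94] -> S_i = 70 + 6*i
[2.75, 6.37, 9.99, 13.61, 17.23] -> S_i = 2.75 + 3.62*i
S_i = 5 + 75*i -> [5, 80, 155, 230, 305]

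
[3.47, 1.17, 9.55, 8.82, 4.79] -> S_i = Random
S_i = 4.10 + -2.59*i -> [4.1, 1.51, -1.08, -3.67, -6.26]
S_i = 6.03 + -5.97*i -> [6.03, 0.06, -5.91, -11.88, -17.85]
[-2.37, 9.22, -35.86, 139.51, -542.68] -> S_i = -2.37*(-3.89)^i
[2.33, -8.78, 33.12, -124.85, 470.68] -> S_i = 2.33*(-3.77)^i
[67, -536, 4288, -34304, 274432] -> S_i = 67*-8^i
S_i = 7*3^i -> [7, 21, 63, 189, 567]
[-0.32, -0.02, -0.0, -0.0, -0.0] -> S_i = -0.32*0.06^i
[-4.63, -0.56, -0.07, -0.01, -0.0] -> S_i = -4.63*0.12^i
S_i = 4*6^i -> [4, 24, 144, 864, 5184]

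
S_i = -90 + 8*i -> [-90, -82, -74, -66, -58]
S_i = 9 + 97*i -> [9, 106, 203, 300, 397]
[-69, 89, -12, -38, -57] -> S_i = Random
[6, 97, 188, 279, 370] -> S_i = 6 + 91*i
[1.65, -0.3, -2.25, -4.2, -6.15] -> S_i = 1.65 + -1.95*i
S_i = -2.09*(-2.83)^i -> [-2.09, 5.91, -16.74, 47.37, -134.06]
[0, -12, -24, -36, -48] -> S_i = 0 + -12*i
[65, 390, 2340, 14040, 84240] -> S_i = 65*6^i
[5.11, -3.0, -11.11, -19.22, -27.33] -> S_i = 5.11 + -8.11*i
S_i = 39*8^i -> [39, 312, 2496, 19968, 159744]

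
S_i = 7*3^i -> [7, 21, 63, 189, 567]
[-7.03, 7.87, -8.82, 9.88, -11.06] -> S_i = -7.03*(-1.12)^i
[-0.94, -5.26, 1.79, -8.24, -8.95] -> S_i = Random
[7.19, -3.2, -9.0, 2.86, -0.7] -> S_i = Random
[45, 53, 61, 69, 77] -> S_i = 45 + 8*i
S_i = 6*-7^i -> [6, -42, 294, -2058, 14406]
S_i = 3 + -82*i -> [3, -79, -161, -243, -325]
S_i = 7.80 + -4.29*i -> [7.8, 3.51, -0.78, -5.07, -9.36]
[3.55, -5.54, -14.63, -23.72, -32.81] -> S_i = 3.55 + -9.09*i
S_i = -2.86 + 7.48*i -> [-2.86, 4.62, 12.1, 19.58, 27.06]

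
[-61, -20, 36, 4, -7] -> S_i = Random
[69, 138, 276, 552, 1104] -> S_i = 69*2^i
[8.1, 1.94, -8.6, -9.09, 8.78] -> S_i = Random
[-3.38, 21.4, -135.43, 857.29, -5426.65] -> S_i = -3.38*(-6.33)^i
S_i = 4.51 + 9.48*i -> [4.51, 13.99, 23.47, 32.95, 42.43]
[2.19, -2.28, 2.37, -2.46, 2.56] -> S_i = 2.19*(-1.04)^i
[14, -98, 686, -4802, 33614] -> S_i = 14*-7^i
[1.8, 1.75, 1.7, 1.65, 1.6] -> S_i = 1.80 + -0.05*i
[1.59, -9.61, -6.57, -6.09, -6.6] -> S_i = Random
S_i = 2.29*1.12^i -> [2.29, 2.56, 2.87, 3.22, 3.6]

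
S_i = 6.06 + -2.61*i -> [6.06, 3.45, 0.84, -1.77, -4.38]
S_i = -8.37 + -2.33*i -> [-8.37, -10.7, -13.03, -15.36, -17.69]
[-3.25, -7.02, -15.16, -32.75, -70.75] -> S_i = -3.25*2.16^i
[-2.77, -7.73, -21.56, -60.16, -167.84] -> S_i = -2.77*2.79^i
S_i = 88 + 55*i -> [88, 143, 198, 253, 308]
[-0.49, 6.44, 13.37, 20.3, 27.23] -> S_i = -0.49 + 6.93*i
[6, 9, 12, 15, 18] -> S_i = 6 + 3*i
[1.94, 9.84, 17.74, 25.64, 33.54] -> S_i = 1.94 + 7.90*i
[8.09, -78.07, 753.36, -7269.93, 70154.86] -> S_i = 8.09*(-9.65)^i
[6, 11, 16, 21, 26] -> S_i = 6 + 5*i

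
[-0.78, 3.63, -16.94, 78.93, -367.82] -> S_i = -0.78*(-4.66)^i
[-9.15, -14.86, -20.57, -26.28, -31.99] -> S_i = -9.15 + -5.71*i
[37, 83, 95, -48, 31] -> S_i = Random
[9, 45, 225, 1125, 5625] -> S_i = 9*5^i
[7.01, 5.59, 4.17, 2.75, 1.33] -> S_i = 7.01 + -1.42*i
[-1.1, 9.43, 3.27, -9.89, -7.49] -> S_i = Random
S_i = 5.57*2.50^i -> [5.57, 13.92, 34.81, 87.03, 217.58]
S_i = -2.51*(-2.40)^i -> [-2.51, 6.02, -14.46, 34.7, -83.28]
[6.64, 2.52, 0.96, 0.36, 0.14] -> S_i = 6.64*0.38^i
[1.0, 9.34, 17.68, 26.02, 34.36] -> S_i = 1.00 + 8.34*i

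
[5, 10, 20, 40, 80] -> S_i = 5*2^i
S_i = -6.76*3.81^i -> [-6.76, -25.76, -98.13, -373.87, -1424.45]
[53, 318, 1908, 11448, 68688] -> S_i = 53*6^i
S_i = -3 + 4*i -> [-3, 1, 5, 9, 13]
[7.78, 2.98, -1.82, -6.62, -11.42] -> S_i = 7.78 + -4.80*i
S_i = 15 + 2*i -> [15, 17, 19, 21, 23]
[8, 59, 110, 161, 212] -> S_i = 8 + 51*i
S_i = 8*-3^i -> [8, -24, 72, -216, 648]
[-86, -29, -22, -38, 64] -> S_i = Random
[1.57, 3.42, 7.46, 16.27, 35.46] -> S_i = 1.57*2.18^i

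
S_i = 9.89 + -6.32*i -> [9.89, 3.57, -2.75, -9.07, -15.39]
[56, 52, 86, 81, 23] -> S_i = Random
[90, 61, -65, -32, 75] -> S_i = Random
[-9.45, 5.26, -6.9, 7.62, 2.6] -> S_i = Random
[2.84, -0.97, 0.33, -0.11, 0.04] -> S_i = 2.84*(-0.34)^i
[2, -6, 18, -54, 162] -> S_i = 2*-3^i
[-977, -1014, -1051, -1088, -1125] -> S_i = -977 + -37*i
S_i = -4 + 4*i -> [-4, 0, 4, 8, 12]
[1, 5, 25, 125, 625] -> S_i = 1*5^i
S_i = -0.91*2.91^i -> [-0.91, -2.65, -7.71, -22.42, -65.25]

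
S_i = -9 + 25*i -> [-9, 16, 41, 66, 91]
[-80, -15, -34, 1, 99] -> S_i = Random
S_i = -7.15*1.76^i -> [-7.15, -12.58, -22.15, -38.98, -68.61]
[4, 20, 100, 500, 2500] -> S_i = 4*5^i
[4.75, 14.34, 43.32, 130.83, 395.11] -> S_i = 4.75*3.02^i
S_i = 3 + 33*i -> [3, 36, 69, 102, 135]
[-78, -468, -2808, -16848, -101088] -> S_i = -78*6^i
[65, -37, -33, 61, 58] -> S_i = Random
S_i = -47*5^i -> [-47, -235, -1175, -5875, -29375]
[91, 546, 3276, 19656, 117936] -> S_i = 91*6^i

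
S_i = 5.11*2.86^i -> [5.11, 14.61, 41.8, 119.54, 341.89]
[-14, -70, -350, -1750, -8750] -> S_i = -14*5^i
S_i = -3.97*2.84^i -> [-3.97, -11.27, -32.02, -90.94, -258.26]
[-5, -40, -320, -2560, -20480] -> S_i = -5*8^i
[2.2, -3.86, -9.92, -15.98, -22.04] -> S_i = 2.20 + -6.06*i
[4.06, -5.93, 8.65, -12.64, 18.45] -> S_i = 4.06*(-1.46)^i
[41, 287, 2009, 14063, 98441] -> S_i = 41*7^i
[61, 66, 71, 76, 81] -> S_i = 61 + 5*i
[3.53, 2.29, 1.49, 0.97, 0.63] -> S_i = 3.53*0.65^i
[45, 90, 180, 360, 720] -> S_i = 45*2^i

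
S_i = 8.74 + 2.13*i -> [8.74, 10.87, 13.0, 15.13, 17.26]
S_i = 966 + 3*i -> [966, 969, 972, 975, 978]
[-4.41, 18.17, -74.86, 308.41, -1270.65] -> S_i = -4.41*(-4.12)^i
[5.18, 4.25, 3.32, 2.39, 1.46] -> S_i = 5.18 + -0.93*i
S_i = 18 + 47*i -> [18, 65, 112, 159, 206]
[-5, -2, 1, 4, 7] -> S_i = -5 + 3*i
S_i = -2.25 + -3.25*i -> [-2.25, -5.5, -8.75, -12.0, -15.25]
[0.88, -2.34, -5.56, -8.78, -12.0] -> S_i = 0.88 + -3.22*i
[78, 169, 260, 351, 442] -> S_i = 78 + 91*i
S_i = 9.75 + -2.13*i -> [9.75, 7.62, 5.49, 3.36, 1.23]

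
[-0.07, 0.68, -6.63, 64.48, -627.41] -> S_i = -0.07*(-9.73)^i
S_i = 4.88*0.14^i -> [4.88, 0.68, 0.1, 0.01, 0.0]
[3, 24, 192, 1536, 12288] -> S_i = 3*8^i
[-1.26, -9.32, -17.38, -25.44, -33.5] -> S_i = -1.26 + -8.06*i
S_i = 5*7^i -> [5, 35, 245, 1715, 12005]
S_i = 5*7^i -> [5, 35, 245, 1715, 12005]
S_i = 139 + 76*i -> [139, 215, 291, 367, 443]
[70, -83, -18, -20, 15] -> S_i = Random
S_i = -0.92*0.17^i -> [-0.92, -0.16, -0.03, -0.0, -0.0]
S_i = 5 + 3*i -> [5, 8, 11, 14, 17]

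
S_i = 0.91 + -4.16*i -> [0.91, -3.25, -7.41, -11.57, -15.73]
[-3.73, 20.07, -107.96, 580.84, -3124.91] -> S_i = -3.73*(-5.38)^i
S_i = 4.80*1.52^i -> [4.8, 7.3, 11.09, 16.86, 25.62]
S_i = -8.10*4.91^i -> [-8.1, -39.77, -195.28, -958.8, -4707.72]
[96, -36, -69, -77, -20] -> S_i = Random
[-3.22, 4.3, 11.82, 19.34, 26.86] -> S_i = -3.22 + 7.52*i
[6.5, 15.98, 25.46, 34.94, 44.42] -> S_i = 6.50 + 9.48*i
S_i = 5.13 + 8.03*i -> [5.13, 13.16, 21.19, 29.22, 37.25]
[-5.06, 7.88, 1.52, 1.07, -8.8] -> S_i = Random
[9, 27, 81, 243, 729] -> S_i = 9*3^i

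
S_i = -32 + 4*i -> [-32, -28, -24, -20, -16]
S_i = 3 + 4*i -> [3, 7, 11, 15, 19]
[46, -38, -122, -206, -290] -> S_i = 46 + -84*i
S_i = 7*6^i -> [7, 42, 252, 1512, 9072]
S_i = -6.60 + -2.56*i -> [-6.6, -9.16, -11.72, -14.28, -16.84]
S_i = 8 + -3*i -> [8, 5, 2, -1, -4]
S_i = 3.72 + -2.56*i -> [3.72, 1.16, -1.4, -3.96, -6.52]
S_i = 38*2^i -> [38, 76, 152, 304, 608]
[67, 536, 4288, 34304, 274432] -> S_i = 67*8^i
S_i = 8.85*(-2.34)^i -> [8.85, -20.71, 48.46, -113.39, 265.34]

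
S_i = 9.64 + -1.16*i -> [9.64, 8.48, 7.32, 6.16, 5.0]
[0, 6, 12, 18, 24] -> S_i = 0 + 6*i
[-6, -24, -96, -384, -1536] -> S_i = -6*4^i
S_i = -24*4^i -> [-24, -96, -384, -1536, -6144]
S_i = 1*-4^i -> [1, -4, 16, -64, 256]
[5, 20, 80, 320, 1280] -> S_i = 5*4^i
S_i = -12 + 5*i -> [-12, -7, -2, 3, 8]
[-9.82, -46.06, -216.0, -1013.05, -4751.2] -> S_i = -9.82*4.69^i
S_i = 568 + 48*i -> [568, 616, 664, 712, 760]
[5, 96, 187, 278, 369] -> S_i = 5 + 91*i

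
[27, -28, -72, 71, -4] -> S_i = Random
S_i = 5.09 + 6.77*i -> [5.09, 11.86, 18.63, 25.4, 32.17]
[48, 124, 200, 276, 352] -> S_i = 48 + 76*i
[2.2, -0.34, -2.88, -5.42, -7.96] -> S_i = 2.20 + -2.54*i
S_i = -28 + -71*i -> [-28, -99, -170, -241, -312]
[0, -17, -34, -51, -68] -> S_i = 0 + -17*i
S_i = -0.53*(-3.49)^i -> [-0.53, 1.85, -6.46, 22.53, -78.63]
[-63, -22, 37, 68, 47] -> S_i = Random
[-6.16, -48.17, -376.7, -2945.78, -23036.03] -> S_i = -6.16*7.82^i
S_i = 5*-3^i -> [5, -15, 45, -135, 405]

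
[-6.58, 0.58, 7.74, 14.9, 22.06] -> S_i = -6.58 + 7.16*i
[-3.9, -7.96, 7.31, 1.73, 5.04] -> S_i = Random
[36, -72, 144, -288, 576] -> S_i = 36*-2^i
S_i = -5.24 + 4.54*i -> [-5.24, -0.7, 3.84, 8.38, 12.92]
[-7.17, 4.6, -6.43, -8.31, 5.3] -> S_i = Random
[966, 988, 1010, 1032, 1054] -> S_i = 966 + 22*i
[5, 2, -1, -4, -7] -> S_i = 5 + -3*i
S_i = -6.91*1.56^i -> [-6.91, -10.78, -16.82, -26.23, -40.92]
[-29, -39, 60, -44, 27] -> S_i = Random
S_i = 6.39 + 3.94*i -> [6.39, 10.33, 14.27, 18.21, 22.15]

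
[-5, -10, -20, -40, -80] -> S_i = -5*2^i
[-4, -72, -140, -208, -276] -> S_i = -4 + -68*i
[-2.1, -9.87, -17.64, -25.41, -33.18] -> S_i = -2.10 + -7.77*i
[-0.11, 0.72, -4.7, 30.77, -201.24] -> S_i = -0.11*(-6.54)^i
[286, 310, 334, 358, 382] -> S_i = 286 + 24*i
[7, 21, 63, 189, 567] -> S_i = 7*3^i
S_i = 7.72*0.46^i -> [7.72, 3.55, 1.63, 0.75, 0.35]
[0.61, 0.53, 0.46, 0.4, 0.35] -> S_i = 0.61*0.87^i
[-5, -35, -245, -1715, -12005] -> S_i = -5*7^i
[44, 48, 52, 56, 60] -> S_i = 44 + 4*i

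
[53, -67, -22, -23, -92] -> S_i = Random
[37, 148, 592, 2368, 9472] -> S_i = 37*4^i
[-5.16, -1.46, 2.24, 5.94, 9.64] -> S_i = -5.16 + 3.70*i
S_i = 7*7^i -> [7, 49, 343, 2401, 16807]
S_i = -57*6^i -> [-57, -342, -2052, -12312, -73872]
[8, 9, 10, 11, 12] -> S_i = 8 + 1*i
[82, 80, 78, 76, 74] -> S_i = 82 + -2*i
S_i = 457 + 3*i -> [457, 460, 463, 466, 469]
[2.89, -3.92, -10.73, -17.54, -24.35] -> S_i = 2.89 + -6.81*i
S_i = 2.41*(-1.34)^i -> [2.41, -3.23, 4.33, -5.8, 7.77]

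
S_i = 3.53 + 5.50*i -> [3.53, 9.03, 14.53, 20.03, 25.53]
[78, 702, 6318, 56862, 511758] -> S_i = 78*9^i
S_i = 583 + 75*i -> [583, 658, 733, 808, 883]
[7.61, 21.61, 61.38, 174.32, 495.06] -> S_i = 7.61*2.84^i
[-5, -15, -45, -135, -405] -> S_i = -5*3^i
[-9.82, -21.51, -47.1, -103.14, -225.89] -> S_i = -9.82*2.19^i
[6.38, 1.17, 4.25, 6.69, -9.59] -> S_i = Random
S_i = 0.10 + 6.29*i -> [0.1, 6.39, 12.68, 18.97, 25.26]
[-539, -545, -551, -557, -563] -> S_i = -539 + -6*i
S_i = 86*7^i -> [86, 602, 4214, 29498, 206486]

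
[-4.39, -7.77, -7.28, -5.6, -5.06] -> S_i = Random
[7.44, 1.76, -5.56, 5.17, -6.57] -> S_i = Random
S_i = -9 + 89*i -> [-9, 80, 169, 258, 347]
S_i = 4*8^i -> [4, 32, 256, 2048, 16384]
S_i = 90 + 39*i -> [90, 129, 168, 207, 246]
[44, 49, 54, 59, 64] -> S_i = 44 + 5*i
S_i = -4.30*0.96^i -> [-4.3, -4.13, -3.96, -3.8, -3.65]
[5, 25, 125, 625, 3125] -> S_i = 5*5^i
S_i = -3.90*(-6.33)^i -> [-3.9, 24.69, -156.27, 989.18, -6261.52]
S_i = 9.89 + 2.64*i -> [9.89, 12.53, 15.17, 17.81, 20.45]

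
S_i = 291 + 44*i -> [291, 335, 379, 423, 467]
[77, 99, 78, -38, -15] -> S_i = Random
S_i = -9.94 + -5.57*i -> [-9.94, -15.51, -21.08, -26.65, -32.22]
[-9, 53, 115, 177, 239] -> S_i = -9 + 62*i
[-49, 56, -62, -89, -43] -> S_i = Random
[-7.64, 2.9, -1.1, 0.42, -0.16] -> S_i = -7.64*(-0.38)^i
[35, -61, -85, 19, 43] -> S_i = Random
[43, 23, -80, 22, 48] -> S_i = Random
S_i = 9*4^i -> [9, 36, 144, 576, 2304]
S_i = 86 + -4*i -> [86, 82, 78, 74, 70]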